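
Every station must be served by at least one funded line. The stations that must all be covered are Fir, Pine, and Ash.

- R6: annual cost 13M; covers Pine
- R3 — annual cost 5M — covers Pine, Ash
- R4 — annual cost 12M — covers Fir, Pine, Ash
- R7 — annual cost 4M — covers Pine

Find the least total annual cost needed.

R4 alone covers Fir, Pine, Ash — every station.
Total annual cost: 12.

12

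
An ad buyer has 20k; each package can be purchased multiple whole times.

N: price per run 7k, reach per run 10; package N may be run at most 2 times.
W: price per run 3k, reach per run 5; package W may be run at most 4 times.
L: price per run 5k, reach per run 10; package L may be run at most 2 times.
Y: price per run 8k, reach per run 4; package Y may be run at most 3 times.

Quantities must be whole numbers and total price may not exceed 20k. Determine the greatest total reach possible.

35

This is a bounded integer knapsack.
L has the best ratio (10/5); taking only L gives at most 2×10 = 20 (stopped by the supply cap of 2).
Mixing does better — 3×W and 2×L: price 19 ≤ 20, reach 3·5 + 2·10 = 35.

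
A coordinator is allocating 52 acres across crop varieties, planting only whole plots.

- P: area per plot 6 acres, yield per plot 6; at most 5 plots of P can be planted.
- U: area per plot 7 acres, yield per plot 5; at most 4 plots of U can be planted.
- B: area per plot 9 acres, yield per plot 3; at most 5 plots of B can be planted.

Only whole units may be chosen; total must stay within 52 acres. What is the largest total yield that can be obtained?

45

5×P and 3×U: area 51 ≤ 52, yield 5·6 + 3·5 = 45.
4×P and 4×U: area 52 ≤ 52, yield 4·6 + 4·5 = 44.
Best is 45.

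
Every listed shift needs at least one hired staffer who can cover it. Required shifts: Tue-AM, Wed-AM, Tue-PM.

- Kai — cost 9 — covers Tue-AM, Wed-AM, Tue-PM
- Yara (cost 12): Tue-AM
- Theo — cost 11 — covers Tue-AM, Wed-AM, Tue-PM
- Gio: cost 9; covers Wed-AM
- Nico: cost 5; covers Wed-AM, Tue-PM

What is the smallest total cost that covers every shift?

9

Kai alone covers Tue-AM, Wed-AM, Tue-PM — every shift.
Total cost: 9.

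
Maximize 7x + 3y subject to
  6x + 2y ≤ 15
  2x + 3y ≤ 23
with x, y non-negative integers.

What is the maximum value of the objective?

21

The continuous relaxation peaks at (0, 7.5) with value 22.50; rounding to a feasible lattice point costs some objective.
(x,y)=(0,7) is feasible, giving 21.
(x,y)=(0,6) is feasible, giving 18.
No feasible integer point exceeds 21.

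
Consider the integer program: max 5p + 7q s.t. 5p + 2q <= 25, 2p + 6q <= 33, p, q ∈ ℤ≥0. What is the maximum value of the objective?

43

Relaxing integrality, the LP optimum is 47.12 at (p,q) = (3.23, 4.42), which is not an integer point.
(p,q)=(3,4): 5·3+2·4=23≤25, 2·3+6·4=30≤33, objective 43.
(p,q)=(2,4): 5·2+2·4=18≤25, 2·2+6·4=28≤33, objective 38.
(p,q)=(3,3): 5·3+2·3=21≤25, 2·3+6·3=24≤33, objective 36.
The best lattice point is (3,4), giving 43.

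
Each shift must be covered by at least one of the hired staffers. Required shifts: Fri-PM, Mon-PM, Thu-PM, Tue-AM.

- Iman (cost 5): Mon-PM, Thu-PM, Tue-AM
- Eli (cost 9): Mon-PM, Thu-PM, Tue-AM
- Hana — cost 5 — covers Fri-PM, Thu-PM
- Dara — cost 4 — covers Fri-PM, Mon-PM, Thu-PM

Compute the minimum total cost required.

Choose Iman and Dara: together they cover Fri-PM, Mon-PM, Thu-PM, Tue-AM — every shift.
Total cost: 5 + 4 = 9.

9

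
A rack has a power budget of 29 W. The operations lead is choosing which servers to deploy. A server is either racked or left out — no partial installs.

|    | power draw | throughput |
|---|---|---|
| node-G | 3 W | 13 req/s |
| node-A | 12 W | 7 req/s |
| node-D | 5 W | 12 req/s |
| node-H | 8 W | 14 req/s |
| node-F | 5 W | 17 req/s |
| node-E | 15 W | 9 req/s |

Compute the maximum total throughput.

Treat it as a binary knapsack problem.
Allowing fractional choices, the relaxed optimum would be about 60.8, but servers are indivisible.
node-G + node-A + node-H + node-F: power draw 3 + 12 + 8 + 5 = 28 ≤ 29, throughput 13 + 7 + 14 + 17 = 51.
node-G + node-D + node-H + node-F: power draw 3 + 5 + 8 + 5 = 21 ≤ 29, throughput 13 + 12 + 14 + 17 = 56.
node-G + node-D + node-F + node-E: power draw 3 + 5 + 5 + 15 = 28 ≤ 29, throughput 13 + 12 + 17 + 9 = 51.
Best is node-G, node-D, node-H, and node-F with total throughput 56.

56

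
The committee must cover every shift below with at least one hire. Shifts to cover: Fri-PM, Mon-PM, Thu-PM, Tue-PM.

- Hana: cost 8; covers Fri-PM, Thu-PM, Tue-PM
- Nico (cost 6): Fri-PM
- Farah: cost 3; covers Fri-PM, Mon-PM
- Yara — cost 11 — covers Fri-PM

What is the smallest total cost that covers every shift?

11

Choose Hana and Farah: together they cover Fri-PM, Mon-PM, Thu-PM, Tue-PM — every shift.
Total cost: 8 + 3 = 11.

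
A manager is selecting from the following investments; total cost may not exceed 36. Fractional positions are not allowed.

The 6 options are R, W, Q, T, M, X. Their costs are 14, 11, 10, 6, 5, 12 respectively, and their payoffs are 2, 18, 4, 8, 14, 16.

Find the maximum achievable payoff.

56

Allowing fractional choices, the relaxed optimum would be about 56.8, but investments are indivisible.
W + T + M + X: cost 11 + 6 + 5 + 12 = 34 ≤ 36, payoff 18 + 8 + 14 + 16 = 56.
W + M + X: cost 11 + 5 + 12 = 28 ≤ 36, payoff 18 + 14 + 16 = 48.
W + Q + T + M: cost 11 + 10 + 6 + 5 = 32 ≤ 36, payoff 18 + 4 + 8 + 14 = 44.
Best is W, T, M, and X with total payoff 56.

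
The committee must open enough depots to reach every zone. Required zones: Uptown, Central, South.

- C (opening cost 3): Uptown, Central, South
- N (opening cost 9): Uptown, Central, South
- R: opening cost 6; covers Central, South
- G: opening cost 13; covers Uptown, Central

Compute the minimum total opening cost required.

This is a weighted set-cover instance.
C alone covers Uptown, Central, South — every zone.
Total opening cost: 3.
No cover costs less than 3.

3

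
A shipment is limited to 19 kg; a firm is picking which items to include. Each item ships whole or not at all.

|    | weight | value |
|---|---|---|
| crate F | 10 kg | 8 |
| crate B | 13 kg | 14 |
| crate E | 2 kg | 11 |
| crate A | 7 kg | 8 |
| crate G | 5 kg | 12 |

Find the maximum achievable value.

31

Allowing fractional choices, the relaxed optimum would be about 36.4, but items are indivisible.
crate F + crate E + crate A: weight 10 + 2 + 7 = 19 ≤ 19, value 8 + 11 + 8 = 27.
crate E + crate A + crate G: weight 2 + 7 + 5 = 14 ≤ 19, value 11 + 8 + 12 = 31.
crate F + crate E + crate G: weight 10 + 2 + 5 = 17 ≤ 19, value 8 + 11 + 12 = 31.
The maximum value is 31; one optimal choice is crate E, crate A, and crate G.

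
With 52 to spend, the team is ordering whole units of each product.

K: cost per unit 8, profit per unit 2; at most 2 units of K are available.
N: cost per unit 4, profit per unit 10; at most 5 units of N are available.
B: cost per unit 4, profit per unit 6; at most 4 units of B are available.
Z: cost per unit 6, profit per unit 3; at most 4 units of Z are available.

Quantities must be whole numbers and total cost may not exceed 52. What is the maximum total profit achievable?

80

1×K, 5×N, 4×B, and 1×Z: cost 50 ≤ 52, profit 1·2 + 5·10 + 4·6 + 1·3 = 79.
5×N, 4×B, and 2×Z: cost 48 ≤ 52, profit 5·10 + 4·6 + 2·3 = 80.
Best is 80.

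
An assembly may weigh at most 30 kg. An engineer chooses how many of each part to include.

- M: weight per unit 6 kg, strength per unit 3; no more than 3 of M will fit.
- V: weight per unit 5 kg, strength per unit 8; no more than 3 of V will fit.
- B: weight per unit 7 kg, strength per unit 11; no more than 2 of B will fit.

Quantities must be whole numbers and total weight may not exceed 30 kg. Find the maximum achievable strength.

1×M, 2×V, and 2×B: weight 30 ≤ 30, strength 1·3 + 2·8 + 2·11 = 41.
3×V and 2×B: weight 29 ≤ 30, strength 3·8 + 2·11 = 46.
Best is 46.

46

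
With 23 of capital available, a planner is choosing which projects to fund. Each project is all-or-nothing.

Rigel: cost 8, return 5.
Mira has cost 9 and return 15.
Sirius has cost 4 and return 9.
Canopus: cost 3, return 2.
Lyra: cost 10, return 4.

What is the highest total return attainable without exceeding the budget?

This is a 0-1 knapsack instance.
Take Rigel, Mira, and Sirius: cost 8 + 9 + 4 = 21 ≤ 23, return 5 + 15 + 9 = 29.
No other feasible combination does better.

29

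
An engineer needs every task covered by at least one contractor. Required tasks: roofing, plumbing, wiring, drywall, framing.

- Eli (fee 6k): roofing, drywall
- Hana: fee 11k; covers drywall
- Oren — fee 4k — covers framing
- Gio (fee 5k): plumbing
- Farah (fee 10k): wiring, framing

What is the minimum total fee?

21

This is a weighted set-cover instance.
Choose Eli, Gio, and Farah: together they cover roofing, plumbing, wiring, drywall, framing — every task.
Total fee: 6 + 5 + 10 = 21.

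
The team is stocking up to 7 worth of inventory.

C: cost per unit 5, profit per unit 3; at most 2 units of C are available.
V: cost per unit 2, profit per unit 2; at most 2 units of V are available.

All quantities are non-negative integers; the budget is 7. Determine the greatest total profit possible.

5

V has the best ratio (2/2); taking only V gives at most 2×2 = 4 (stopped by the supply cap of 2).
Mixing does better — 1×C and 1×V: cost 7 ≤ 7, profit 1·3 + 1·2 = 5.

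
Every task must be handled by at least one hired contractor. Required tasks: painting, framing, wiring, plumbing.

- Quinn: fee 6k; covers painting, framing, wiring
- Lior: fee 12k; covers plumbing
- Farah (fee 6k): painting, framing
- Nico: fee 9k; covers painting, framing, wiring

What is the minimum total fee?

Choose Quinn and Lior: together they cover painting, framing, wiring, plumbing — every task.
Total fee: 6 + 12 = 18.
No cover costs less than 18.

18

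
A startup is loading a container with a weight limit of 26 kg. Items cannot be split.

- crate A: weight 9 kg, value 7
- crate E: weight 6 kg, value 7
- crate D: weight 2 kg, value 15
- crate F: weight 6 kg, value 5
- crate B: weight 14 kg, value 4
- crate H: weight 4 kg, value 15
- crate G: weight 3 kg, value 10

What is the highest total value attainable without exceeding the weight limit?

crate E + crate D + crate F + crate H + crate G: weight 6 + 2 + 6 + 4 + 3 = 21 ≤ 26, value 7 + 15 + 5 + 15 + 10 = 52.
crate A + crate E + crate D + crate H + crate G: weight 9 + 6 + 2 + 4 + 3 = 24 ≤ 26, value 7 + 7 + 15 + 15 + 10 = 54.
Best is crate A, crate E, crate D, crate H, and crate G with total value 54.

54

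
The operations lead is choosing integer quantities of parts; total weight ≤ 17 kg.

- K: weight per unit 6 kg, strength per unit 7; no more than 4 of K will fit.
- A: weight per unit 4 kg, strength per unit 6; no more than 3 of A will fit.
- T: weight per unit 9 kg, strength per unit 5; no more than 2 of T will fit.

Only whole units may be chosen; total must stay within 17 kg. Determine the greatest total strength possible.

Take 2×K and 1×A: weight 16 ≤ 17, strength 2·7 + 1·6 = 20.
No other integer combination yields more.

20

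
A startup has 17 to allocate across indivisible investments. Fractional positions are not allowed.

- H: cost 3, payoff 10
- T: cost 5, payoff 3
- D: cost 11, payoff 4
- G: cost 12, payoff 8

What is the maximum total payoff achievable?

Treat it as a binary knapsack problem.
Allowing fractional choices, the relaxed optimum would be about 19.2, but investments are indivisible.
H + D: cost 3 + 11 = 14 ≤ 17, payoff 10 + 4 = 14.
H + G: cost 3 + 12 = 15 ≤ 17, payoff 10 + 8 = 18.
Best is H and G with total payoff 18.

18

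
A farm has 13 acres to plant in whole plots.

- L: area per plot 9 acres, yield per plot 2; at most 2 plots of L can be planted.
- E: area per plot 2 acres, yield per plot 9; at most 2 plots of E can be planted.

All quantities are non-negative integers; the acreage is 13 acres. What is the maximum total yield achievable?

20

E has the best ratio (9/2); taking only E gives at most 2×9 = 18 (stopped by the supply cap of 2).
Mixing does better — 1×L and 2×E: area 13 ≤ 13, yield 1·2 + 2·9 = 20.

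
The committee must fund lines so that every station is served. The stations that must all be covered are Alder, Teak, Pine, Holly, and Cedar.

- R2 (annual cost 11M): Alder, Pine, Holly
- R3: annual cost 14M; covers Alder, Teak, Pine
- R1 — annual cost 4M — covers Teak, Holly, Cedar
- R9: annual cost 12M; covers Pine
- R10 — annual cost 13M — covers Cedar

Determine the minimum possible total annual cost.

Choose R2 and R1: together they cover Alder, Teak, Pine, Holly, Cedar — every station.
Total annual cost: 11 + 4 = 15.
No cover costs less than 15.

15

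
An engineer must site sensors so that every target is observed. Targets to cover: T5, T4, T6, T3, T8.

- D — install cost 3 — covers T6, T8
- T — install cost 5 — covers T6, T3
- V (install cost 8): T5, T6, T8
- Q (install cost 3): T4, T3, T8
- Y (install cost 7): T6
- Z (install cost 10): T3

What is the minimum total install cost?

11

Choose V and Q: together they cover T5, T4, T6, T3, T8 — every target.
Total install cost: 8 + 3 = 11.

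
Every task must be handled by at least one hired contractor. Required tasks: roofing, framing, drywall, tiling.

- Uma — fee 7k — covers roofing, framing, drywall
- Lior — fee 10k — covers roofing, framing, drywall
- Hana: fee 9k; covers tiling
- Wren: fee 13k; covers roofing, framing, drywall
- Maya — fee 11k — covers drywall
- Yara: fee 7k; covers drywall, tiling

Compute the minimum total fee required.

Choose Uma and Yara: together they cover roofing, framing, drywall, tiling — every task.
Total fee: 7 + 7 = 14.
No cover costs less than 14.

14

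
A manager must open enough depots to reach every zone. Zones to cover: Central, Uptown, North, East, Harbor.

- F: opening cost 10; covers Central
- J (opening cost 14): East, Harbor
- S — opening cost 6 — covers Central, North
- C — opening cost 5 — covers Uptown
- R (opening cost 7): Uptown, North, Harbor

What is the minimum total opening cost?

25

The greedy cost-per-new-zone heuristic would pick R, S, and J for 27, but a cheaper cover exists.
Choose J, S, and C: together they cover Central, Uptown, North, East, Harbor — every zone.
Total opening cost: 14 + 6 + 5 = 25.
No cover costs less than 25.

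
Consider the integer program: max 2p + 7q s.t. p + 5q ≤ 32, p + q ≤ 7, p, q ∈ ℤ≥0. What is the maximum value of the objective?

44

Relaxing integrality, the LP optimum is 45.25 at (p,q) = (0.75, 6.25), which is not an integer point.
(p,q)=(1,6): 1·1+5·6=31≤32, 1·1+1·6=7≤7, objective 44.
(p,q)=(0,6): 1·0+5·6=30≤32, 1·0+1·6=6≤7, objective 42.
(p,q)=(2,5): 1·2+5·5=27≤32, 1·2+1·5=7≤7, objective 39.
(p,q)=(1,5): 1·1+5·5=26≤32, 1·1+1·5=6≤7, objective 37.
Maximum is 44 at (p,q)=(1,6).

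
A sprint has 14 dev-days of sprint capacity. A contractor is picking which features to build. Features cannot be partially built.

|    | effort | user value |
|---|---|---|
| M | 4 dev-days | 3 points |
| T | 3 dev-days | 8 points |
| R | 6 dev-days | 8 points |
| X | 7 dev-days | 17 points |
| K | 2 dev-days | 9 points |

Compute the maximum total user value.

Allowing fractional choices, the relaxed optimum would be about 36.7, but features are indivisible.
M + X + K: effort 4 + 7 + 2 = 13 ≤ 14, user value 3 + 17 + 9 = 29.
T + X + K: effort 3 + 7 + 2 = 12 ≤ 14, user value 8 + 17 + 9 = 34.
Best is T, X, and K with total user value 34.

34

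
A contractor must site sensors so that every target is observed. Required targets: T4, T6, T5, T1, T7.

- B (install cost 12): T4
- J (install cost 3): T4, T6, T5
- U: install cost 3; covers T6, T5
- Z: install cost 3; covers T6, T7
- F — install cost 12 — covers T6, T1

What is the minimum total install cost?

18

Choose J, Z, and F: together they cover T4, T6, T5, T1, T7 — every target.
Total install cost: 3 + 3 + 12 = 18.
No cover costs less than 18.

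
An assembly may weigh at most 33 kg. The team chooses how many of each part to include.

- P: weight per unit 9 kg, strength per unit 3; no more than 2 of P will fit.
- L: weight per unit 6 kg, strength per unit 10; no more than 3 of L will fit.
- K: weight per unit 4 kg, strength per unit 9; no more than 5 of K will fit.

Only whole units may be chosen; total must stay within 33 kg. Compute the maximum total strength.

65

K has the best ratio (9/4); taking only K gives at most 5×9 = 45 (stopped by the supply cap of 5).
Mixing does better — 2×L and 5×K: weight 32 ≤ 33, strength 2·10 + 5·9 = 65.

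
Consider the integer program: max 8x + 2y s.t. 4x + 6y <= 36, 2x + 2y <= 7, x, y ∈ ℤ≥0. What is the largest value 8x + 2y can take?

(x,y)=(3,0): 4·3+6·0=12≤36, 2·3+2·0=6≤7, objective 24.
(x,y)=(2,1): 4·2+6·1=14≤36, 2·2+2·1=6≤7, objective 18.
The best lattice point is (3,0), giving 24.

24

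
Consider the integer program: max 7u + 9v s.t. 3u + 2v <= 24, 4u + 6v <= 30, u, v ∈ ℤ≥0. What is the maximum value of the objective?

(u,v)=(6,1): 3·6+2·1=20≤24, 4·6+6·1=30≤30, objective 51.
(u,v)=(7,0): 3·7+2·0=21≤24, 4·7+6·0=28≤30, objective 49.
(u,v)=(5,1): 3·5+2·1=17≤24, 4·5+6·1=26≤30, objective 44.
Maximum is 51 at (u,v)=(6,1).

51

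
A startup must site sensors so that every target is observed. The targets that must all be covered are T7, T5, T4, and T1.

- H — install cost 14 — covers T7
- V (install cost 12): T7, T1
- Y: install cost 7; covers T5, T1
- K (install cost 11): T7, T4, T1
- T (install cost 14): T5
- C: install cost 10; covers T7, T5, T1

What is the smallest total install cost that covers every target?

The greedy cost-per-new-target heuristic would pick C and K for 21, but a cheaper cover exists.
Choose Y and K: together they cover T7, T5, T4, T1 — every target.
Total install cost: 7 + 11 = 18.
No cover costs less than 18.

18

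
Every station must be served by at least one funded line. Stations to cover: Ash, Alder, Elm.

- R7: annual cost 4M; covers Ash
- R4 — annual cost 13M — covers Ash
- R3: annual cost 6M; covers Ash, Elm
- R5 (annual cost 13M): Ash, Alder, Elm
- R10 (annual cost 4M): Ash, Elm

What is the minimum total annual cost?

The greedy cost-per-new-station heuristic would pick R10 and R5 for 17, but a cheaper cover exists.
R5 alone covers Ash, Alder, Elm — every station.
Total annual cost: 13.
No cover costs less than 13.

13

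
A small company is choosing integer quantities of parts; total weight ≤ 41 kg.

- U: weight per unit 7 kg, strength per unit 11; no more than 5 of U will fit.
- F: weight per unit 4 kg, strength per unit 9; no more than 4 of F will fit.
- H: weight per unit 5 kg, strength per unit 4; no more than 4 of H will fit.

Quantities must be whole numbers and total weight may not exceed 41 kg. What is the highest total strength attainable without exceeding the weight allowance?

71

This is a bounded integer knapsack.
Take 4×U and 3×F: weight 40 ≤ 41, strength 4·11 + 3·9 = 71.
No other integer combination yields more.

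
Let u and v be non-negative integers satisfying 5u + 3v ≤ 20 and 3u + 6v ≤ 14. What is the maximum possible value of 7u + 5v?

28

(u,v)=(4,0): 5·4+3·0=20≤20, 3·4+6·0=12≤14, objective 28.
(u,v)=(3,0): 5·3+3·0=15≤20, 3·3+6·0=9≤14, objective 21.
Maximum is 28 at (u,v)=(4,0).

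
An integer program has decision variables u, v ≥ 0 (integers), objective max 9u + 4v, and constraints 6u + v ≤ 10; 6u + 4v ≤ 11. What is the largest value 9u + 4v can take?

Relaxing integrality, the LP optimum is 15.83 at (u,v) = (1.61, 0.333), which is not an integer point.
(u,v)=(1,1): 6·1+1·1=7≤10, 6·1+4·1=10≤11, objective 13.
(u,v)=(1,0): 6·1+1·0=6≤10, 6·1+4·0=6≤11, objective 9.
The best lattice point is (1,1), giving 13.

13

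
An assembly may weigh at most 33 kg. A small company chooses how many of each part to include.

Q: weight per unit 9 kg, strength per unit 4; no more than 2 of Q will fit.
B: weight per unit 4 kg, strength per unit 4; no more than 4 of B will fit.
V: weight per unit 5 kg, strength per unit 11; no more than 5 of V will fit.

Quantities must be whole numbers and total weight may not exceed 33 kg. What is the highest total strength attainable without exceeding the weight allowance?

1×B and 5×V: weight 29 ≤ 33, strength 1·4 + 5·11 = 59.
2×B and 5×V: weight 33 ≤ 33, strength 2·4 + 5·11 = 63.
Best is 63.

63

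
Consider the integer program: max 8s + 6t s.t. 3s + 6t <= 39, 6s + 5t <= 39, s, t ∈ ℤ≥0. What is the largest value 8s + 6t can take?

Relaxing integrality, the LP optimum is 52.00 at (s,t) = (6.5, 0), which is not an integer point.
(s,t)=(4,3): 3·4+6·3=30≤39, 6·4+5·3=39≤39, objective 50.
(s,t)=(3,4): 3·3+6·4=33≤39, 6·3+5·4=38≤39, objective 48.
(s,t)=(6,0): 3·6+6·0=18≤39, 6·6+5·0=36≤39, objective 48.
Maximum is 50 at (s,t)=(4,3).

50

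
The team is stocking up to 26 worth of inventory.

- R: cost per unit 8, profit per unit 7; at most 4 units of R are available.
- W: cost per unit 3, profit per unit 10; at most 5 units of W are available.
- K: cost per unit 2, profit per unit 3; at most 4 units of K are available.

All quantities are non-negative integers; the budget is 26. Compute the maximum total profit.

62

1×R, 5×W, and 1×K: cost 25 ≤ 26, profit 1·7 + 5·10 + 1·3 = 60.
5×W and 4×K: cost 23 ≤ 26, profit 5·10 + 4·3 = 62.
Best is 62.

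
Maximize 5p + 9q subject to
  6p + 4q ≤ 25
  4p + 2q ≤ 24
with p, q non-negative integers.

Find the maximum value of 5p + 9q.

Relaxing integrality, the LP optimum is 56.25 at (p,q) = (0, 6.25), which is not an integer point.
(p,q)=(0,6): 6·0+4·6=24≤25, 4·0+2·6=12≤24, objective 54.
(p,q)=(0,5): 6·0+4·5=20≤25, 4·0+2·5=10≤24, objective 45.
The best lattice point is (0,6), giving 54.

54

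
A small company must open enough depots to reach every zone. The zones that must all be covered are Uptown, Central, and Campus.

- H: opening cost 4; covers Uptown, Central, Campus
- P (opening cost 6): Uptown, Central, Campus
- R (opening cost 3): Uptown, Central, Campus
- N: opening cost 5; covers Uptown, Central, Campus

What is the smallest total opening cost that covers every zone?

3

R alone covers Uptown, Central, Campus — every zone.
Total opening cost: 3.
No cover costs less than 3.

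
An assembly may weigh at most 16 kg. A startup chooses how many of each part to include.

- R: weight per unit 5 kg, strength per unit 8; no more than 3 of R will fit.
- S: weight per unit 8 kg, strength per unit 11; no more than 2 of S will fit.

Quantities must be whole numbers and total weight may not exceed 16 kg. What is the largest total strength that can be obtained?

24

R has the best ratio (8/5); taking only R gives at most 3×8 = 24 (stopped by the weight limit).
Optimal: 3×R: weight 15 ≤ 16, strength 3·8 = 24.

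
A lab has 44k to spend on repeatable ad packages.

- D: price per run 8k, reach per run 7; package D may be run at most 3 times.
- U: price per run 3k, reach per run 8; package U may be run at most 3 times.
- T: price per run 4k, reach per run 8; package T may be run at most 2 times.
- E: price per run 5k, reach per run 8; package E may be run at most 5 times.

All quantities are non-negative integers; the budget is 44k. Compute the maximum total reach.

80

This is a bounded integer knapsack.
3×U, 2×T, and 5×E: price 42 ≤ 44, reach 3·8 + 2·8 + 5·8 = 80.
2×U, 2×T, and 5×E: price 39 ≤ 44, reach 2·8 + 2·8 + 5·8 = 72.
Best is 80.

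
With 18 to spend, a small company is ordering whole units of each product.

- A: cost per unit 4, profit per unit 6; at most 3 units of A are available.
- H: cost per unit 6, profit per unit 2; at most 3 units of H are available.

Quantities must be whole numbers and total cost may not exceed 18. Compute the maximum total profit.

20

This is a bounded integer knapsack.
3×A and 1×H: cost 18 ≤ 18, profit 3·6 + 1·2 = 20.
3×A: cost 12 ≤ 18, profit 3·6 = 18.
Best is 20.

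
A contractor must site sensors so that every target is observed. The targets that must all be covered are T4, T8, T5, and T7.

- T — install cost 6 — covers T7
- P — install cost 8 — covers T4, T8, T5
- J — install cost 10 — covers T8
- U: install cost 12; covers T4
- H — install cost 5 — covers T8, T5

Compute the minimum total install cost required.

14

The greedy cost-per-new-target heuristic would pick H, T, and P for 19, but a cheaper cover exists.
Choose T and P: together they cover T4, T8, T5, T7 — every target.
Total install cost: 6 + 8 = 14.
No cover costs less than 14.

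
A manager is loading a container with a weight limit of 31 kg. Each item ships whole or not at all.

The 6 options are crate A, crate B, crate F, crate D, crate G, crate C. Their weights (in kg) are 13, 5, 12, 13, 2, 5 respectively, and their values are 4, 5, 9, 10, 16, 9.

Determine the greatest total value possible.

crate B + crate F + crate G + crate C: weight 5 + 12 + 2 + 5 = 24 ≤ 31, value 5 + 9 + 16 + 9 = 39.
crate D + crate G + crate C: weight 13 + 2 + 5 = 20 ≤ 31, value 10 + 16 + 9 = 35.
crate B + crate D + crate G + crate C: weight 5 + 13 + 2 + 5 = 25 ≤ 31, value 5 + 10 + 16 + 9 = 40.
Best is crate B, crate D, crate G, and crate C with total value 40.

40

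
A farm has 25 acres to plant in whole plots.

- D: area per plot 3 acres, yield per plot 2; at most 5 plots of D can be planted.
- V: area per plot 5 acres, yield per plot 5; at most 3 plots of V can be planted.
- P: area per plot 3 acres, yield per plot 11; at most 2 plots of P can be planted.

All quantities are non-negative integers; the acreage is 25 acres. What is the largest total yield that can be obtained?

39

This is a bounded integer knapsack.
3×D, 2×V, and 2×P: area 25 ≤ 25, yield 3·2 + 2·5 + 2·11 = 38.
1×D, 3×V, and 2×P: area 24 ≤ 25, yield 1·2 + 3·5 + 2·11 = 39.
Best is 39.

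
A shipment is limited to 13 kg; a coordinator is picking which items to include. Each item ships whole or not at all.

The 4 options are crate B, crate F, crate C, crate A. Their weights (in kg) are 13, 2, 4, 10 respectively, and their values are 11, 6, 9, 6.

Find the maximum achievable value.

Allowing fractional choices, the relaxed optimum would be about 20.9, but items are indivisible.
crate F + crate A: weight 2 + 10 = 12 ≤ 13, value 6 + 6 = 12.
crate F + crate C: weight 2 + 4 = 6 ≤ 13, value 6 + 9 = 15.
crate B: weight 13 ≤ 13, value 11.
Best is crate F and crate C with total value 15.

15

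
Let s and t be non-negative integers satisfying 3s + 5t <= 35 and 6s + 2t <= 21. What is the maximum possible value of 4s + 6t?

Relaxing integrality, the LP optimum is 42.58 at (s,t) = (1.46, 6.12), which is not an integer point.
(s,t)=(0,7): 3·0+5·7=35≤35, 6·0+2·7=14≤21, objective 42.
(s,t)=(1,6): 3·1+5·6=33≤35, 6·1+2·6=18≤21, objective 40.
No feasible integer point exceeds 42.

42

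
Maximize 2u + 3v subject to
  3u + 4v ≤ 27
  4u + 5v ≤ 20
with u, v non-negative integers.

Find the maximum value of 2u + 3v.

12

(u,v)=(0,4): 3·0+4·4=16≤27, 4·0+5·4=20≤20, objective 12.
(u,v)=(1,3): 3·1+4·3=15≤27, 4·1+5·3=19≤20, objective 11.
No feasible integer point exceeds 12.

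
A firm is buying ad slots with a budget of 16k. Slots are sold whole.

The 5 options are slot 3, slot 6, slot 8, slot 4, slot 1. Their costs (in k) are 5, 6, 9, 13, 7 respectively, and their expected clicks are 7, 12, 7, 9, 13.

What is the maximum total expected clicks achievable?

This is an integer program with binary decision variables.
slot 6 + slot 1: cost 6 + 7 = 13 ≤ 16, expected clicks 12 + 13 = 25.
slot 8 + slot 1: cost 9 + 7 = 16 ≤ 16, expected clicks 7 + 13 = 20.
slot 3 + slot 1: cost 5 + 7 = 12 ≤ 16, expected clicks 7 + 13 = 20.
Best is slot 6 and slot 1 with total expected clicks 25.

25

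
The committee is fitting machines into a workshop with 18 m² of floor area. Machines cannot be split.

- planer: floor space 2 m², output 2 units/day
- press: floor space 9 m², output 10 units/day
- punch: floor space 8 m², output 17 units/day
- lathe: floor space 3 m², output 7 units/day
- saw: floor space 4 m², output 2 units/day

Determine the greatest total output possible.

Treat it as a binary knapsack problem.
Allowing fractional choices, the relaxed optimum would be about 31.8, but machines are indivisible.
planer + punch + lathe + saw: floor space 2 + 8 + 3 + 4 = 17 ≤ 18, output 2 + 17 + 7 + 2 = 28.
press + punch: floor space 9 + 8 = 17 ≤ 18, output 10 + 17 = 27.
planer + punch + lathe: floor space 2 + 8 + 3 = 13 ≤ 18, output 2 + 17 + 7 = 26.
Best is planer, punch, lathe, and saw with total output 28.

28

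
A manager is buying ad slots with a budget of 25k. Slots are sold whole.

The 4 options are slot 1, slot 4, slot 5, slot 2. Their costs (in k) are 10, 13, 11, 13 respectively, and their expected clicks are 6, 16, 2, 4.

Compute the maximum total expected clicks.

22

Allowing fractional choices, the relaxed optimum would be about 22.6, but ad slots are indivisible.
slot 1 + slot 4: cost 10 + 13 = 23 ≤ 25, expected clicks 6 + 16 = 22.
slot 4 + slot 5: cost 13 + 11 = 24 ≤ 25, expected clicks 16 + 2 = 18.
Best is slot 1 and slot 4 with total expected clicks 22.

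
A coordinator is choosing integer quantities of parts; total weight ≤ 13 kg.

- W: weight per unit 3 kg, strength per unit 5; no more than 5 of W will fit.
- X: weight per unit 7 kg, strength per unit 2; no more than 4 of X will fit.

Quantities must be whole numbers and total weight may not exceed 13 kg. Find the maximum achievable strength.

20

4×W: weight 12 ≤ 13, strength 4·5 = 20.
3×W: weight 9 ≤ 13, strength 3·5 = 15.
Best is 20.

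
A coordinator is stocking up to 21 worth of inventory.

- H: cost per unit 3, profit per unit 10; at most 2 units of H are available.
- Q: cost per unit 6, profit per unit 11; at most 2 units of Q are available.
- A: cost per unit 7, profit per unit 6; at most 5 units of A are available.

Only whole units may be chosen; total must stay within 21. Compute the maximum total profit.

42

H has the best ratio (10/3); taking only H gives at most 2×10 = 20 (stopped by the supply cap of 2).
Mixing does better — 2×H and 2×Q: cost 18 ≤ 21, profit 2·10 + 2·11 = 42.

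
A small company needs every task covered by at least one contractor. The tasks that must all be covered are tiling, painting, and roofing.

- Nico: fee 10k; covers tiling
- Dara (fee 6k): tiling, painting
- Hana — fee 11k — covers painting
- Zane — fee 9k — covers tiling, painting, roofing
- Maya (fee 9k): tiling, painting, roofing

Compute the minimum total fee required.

The greedy cost-per-new-task heuristic would pick Dara and Zane for 15, but a cheaper cover exists.
Zane alone covers tiling, painting, roofing — every task.
Total fee: 9.
No cover costs less than 9.

9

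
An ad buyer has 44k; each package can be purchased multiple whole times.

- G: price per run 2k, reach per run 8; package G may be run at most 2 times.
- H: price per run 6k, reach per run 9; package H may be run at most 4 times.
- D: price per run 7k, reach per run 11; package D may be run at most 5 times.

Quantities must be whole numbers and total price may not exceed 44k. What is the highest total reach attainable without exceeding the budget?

78

2×G, 3×H, and 3×D: price 43 ≤ 44, reach 2·8 + 3·9 + 3·11 = 76.
2×G, 2×H, and 4×D: price 44 ≤ 44, reach 2·8 + 2·9 + 4·11 = 78.
Best is 78.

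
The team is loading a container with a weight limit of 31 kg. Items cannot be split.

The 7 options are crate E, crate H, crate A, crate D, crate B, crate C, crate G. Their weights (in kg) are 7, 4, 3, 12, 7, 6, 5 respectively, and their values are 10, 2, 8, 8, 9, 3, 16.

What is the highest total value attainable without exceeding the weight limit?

Take crate E, crate A, crate B, crate C, and crate G: weight 7 + 3 + 7 + 6 + 5 = 28 ≤ 31, value 10 + 8 + 9 + 3 + 16 = 46.
No other feasible combination does better.

46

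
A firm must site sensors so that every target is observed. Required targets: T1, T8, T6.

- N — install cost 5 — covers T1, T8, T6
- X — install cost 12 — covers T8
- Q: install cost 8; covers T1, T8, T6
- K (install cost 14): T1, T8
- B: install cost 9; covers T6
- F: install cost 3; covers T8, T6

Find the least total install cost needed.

5

The greedy cost-per-new-target heuristic would pick F and N for 8, but a cheaper cover exists.
N alone covers T1, T8, T6 — every target.
Total install cost: 5.
No cover costs less than 5.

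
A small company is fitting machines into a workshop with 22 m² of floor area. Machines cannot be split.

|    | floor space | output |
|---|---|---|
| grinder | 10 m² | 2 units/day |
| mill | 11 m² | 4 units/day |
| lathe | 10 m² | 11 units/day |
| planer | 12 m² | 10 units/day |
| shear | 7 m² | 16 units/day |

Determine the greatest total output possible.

27

Allowing fractional choices, the relaxed optimum would be about 31.2, but machines are indivisible.
lathe + shear: floor space 10 + 7 = 17 ≤ 22, output 11 + 16 = 27.
planer + shear: floor space 12 + 7 = 19 ≤ 22, output 10 + 16 = 26.
lathe + planer: floor space 10 + 12 = 22 ≤ 22, output 11 + 10 = 21.
Best is lathe and shear with total output 27.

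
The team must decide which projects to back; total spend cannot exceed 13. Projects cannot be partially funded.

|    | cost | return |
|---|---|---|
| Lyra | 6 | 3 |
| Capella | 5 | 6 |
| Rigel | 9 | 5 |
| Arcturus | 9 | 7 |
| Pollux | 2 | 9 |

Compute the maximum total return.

18

Take Lyra, Capella, and Pollux: cost 6 + 5 + 2 = 13 ≤ 13, return 3 + 6 + 9 = 18.
No other feasible combination does better.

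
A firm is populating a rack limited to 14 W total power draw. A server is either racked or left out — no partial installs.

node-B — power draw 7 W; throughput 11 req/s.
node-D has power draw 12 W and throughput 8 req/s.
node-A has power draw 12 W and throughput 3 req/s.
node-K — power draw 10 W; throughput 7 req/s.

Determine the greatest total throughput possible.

Take node-B: power draw 7 ≤ 14, throughput 11.
No other feasible combination does better.

11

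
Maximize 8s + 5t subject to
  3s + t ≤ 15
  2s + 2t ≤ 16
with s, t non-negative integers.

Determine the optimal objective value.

Relaxing integrality, the LP optimum is 50.50 at (s,t) = (3.5, 4.5), which is not an integer point.
(s,t)=(3,5) is feasible, giving 49.
(s,t)=(4,3) is feasible, giving 47.
Maximum is 49 at (s,t)=(3,5).

49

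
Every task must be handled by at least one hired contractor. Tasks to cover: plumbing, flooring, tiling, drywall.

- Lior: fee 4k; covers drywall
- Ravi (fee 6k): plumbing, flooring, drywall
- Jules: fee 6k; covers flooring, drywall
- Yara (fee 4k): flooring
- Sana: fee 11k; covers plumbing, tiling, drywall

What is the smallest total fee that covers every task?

The greedy cost-per-new-task heuristic would pick Ravi and Sana for 17, but a cheaper cover exists.
Choose Yara and Sana: together they cover plumbing, flooring, tiling, drywall — every task.
Total fee: 4 + 11 = 15.
No cover costs less than 15.

15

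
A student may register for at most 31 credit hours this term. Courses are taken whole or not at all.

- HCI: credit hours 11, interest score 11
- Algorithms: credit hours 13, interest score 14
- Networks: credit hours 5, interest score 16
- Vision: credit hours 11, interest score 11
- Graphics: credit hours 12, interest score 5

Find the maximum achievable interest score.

This is a 0-1 knapsack instance.
Allowing fractional choices, the relaxed optimum would be about 43.0, but courses are indivisible.
Algorithms + Networks + Vision: credit hours 13 + 5 + 11 = 29 ≤ 31, interest score 14 + 16 + 11 = 41.
HCI + Algorithms + Networks: credit hours 11 + 13 + 5 = 29 ≤ 31, interest score 11 + 14 + 16 = 41.
HCI + Networks + Vision: credit hours 11 + 5 + 11 = 27 ≤ 31, interest score 11 + 16 + 11 = 38.
The maximum interest score is 41; one optimal choice is HCI, Algorithms, and Networks.

41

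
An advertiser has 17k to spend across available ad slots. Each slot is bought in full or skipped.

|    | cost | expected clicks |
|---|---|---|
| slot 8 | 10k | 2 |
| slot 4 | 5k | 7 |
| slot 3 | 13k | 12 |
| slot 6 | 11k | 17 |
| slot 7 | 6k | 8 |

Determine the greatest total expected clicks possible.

25

Take slot 6 and slot 7: cost 11 + 6 = 17 ≤ 17, expected clicks 17 + 8 = 25.
No other feasible combination does better.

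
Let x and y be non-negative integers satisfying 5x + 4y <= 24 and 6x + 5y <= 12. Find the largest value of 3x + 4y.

8

The continuous relaxation peaks at (0, 2.4) with value 9.60; rounding to a feasible lattice point costs some objective.
(x,y)=(0,2): 5·0+4·2=8≤24, 6·0+5·2=10≤12, objective 8.
(x,y)=(1,1): 5·1+4·1=9≤24, 6·1+5·1=11≤12, objective 7.
(x,y)=(0,1): 5·0+4·1=4≤24, 6·0+5·1=5≤12, objective 4.
No feasible integer point exceeds 8.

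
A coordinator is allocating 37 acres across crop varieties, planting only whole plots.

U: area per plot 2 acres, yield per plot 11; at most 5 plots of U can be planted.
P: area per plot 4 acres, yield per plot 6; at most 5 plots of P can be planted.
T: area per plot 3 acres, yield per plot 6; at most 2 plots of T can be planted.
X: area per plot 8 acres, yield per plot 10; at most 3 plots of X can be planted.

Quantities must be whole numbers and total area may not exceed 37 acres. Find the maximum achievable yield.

97

Take 5×U, 5×P, and 2×T: area 36 ≤ 37, yield 5·11 + 5·6 + 2·6 = 97.
U has the best ratio (11/2) and is taken to its limit of 5; remaining capacity is filled optimally with the others.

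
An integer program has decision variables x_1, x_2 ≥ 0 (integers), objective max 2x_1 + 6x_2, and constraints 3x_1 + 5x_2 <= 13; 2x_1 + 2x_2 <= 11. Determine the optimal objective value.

(x_1,x_2)=(1,2): 3·1+5·2=13≤13, 2·1+2·2=6≤11, objective 14.
(x_1,x_2)=(0,2): 3·0+5·2=10≤13, 2·0+2·2=4≤11, objective 12.
(x_1,x_2)=(2,1): 3·2+5·1=11≤13, 2·2+2·1=6≤11, objective 10.
Maximum is 14 at (x_1,x_2)=(1,2).

14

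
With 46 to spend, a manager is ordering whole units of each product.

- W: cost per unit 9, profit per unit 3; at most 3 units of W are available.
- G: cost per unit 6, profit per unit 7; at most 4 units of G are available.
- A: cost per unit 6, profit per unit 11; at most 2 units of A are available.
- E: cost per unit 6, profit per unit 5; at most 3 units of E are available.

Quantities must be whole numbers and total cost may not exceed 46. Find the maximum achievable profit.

55

4×G, 2×A, and 1×E: cost 42 ≤ 46, profit 4·7 + 2·11 + 1·5 = 55.
3×G, 2×A, and 2×E: cost 42 ≤ 46, profit 3·7 + 2·11 + 2·5 = 53.
Best is 55.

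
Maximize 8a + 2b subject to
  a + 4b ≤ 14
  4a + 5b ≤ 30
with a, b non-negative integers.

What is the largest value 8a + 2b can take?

56

(a,b)=(7,0) is feasible, giving 56.
(a,b)=(6,1) is feasible, giving 50.
(a,b)=(6,0) is feasible, giving 48.
No feasible integer point exceeds 56.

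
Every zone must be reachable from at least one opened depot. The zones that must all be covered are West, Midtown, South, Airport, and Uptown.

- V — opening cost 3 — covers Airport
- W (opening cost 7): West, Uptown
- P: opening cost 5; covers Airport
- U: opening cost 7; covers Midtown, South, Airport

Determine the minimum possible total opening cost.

14

This is a weighted set-cover instance.
Choose W and U: together they cover West, Midtown, South, Airport, Uptown — every zone.
Total opening cost: 7 + 7 = 14.
No cover costs less than 14.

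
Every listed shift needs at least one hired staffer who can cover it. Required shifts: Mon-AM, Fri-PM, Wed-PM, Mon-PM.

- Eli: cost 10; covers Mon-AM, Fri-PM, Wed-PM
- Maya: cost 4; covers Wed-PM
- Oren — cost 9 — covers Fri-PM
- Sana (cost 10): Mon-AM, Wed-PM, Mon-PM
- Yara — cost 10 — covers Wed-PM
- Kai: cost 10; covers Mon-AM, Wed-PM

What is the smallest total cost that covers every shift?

19

The greedy cost-per-new-shift heuristic would pick Eli and Sana for 20, but a cheaper cover exists.
Choose Oren and Sana: together they cover Mon-AM, Fri-PM, Wed-PM, Mon-PM — every shift.
Total cost: 9 + 10 = 19.
No cover costs less than 19.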